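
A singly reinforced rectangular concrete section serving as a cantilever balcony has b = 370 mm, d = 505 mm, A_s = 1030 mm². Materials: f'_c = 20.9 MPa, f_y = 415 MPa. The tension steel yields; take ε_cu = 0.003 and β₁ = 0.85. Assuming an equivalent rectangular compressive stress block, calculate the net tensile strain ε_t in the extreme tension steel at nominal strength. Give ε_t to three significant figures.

ε_t ≈ 0.0168

a = A_s f_y/(0.85 f'_c b) = 65.03 mm.
β₁ = 0.85, so c = a/β₁ = 65.03/0.85 = 76.51 mm.
From the linear strain diagram with ε_cu = 0.003: ε_t = 0.003 (d − c)/c = 0.003 × (505 − 76.51)/76.51 = 0.0168.
Since ε_t ≥ 0.005, the section is tension-controlled.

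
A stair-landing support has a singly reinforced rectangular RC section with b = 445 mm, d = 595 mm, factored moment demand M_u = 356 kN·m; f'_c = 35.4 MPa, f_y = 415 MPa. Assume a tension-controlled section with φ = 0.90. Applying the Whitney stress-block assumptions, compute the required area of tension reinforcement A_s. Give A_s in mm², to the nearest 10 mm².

M_n = M_u/φ = 356/0.90 = 395.556 kN·m.
With M_n = 0.85 f'_c a b (d − a/2), solve the quadratic for a:
a = d − √(d² − 2M_n/(0.85 f'_c b)) = 595 − √(595² − 2 × 395.556×10⁶/(0.85 × 35.4 × 445)) = 51.91 mm.
A_s = 0.85 f'_c a b / f_y = 0.85 × 35.4 × 51.91 × 445 / 415 = 1674.9 mm².

A_s ≈ 1670 mm²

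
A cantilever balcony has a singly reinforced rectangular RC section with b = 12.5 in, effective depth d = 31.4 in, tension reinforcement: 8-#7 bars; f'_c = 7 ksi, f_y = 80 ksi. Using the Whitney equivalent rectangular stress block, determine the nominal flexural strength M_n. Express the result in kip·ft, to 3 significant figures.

M_n ≈ 922 kip·ft

A_s = 8 × 0.6 = 4.8 in².
T = A_s f_y = 4.8 × 80 = 384 kips.
a = T/(0.85 f'_c b) = 384/(0.85 × 7 × 12.5) = 5.163 in.
M_n = T(d − a/2) = 384 × (31.4 − 2.5815) = 11066.3 kip·in = 11066.3/12 = 922.19 kip·ft.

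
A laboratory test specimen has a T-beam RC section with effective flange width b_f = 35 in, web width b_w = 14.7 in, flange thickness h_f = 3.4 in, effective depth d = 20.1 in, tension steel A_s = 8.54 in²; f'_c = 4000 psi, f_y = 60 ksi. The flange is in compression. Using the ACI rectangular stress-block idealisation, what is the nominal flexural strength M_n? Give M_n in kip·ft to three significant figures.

M_n ≈ 761 kip·ft

Tension: T = A_s f_y = 8.54 × 60 = 512.4 kips.
Try a within the flange: a = T/(0.85 f'_c b_f) = 512.4/(0.85 × 4 × 35) = 4.306 in.
a = 4.306 > h_f = 3.4 in: the block extends into the web. Split into flange-overhang and web parts.
C_f = 0.85 f'_c (b_f − b_w) h_f = 0.85 × 4 × (35 − 14.7) × 3.4 = 234.7 kips.
Remaining web compression depth: a_w = (T − C_f)/(0.85 f'_c b_w) = (512.4 − 234.7)/(0.85 × 4 × 14.7) = 5.556 in.
M_n = C_f(d − h_f/2) + (T − C_f)(d − a_w/2) = 234.7 × (20.1 − 1.7) + 277.7 × (20.1 − 2.778) = 4318.5 + 4810.3 = 9128.8 kip·in.
M_n = 9128.8/12 = 760.73 kip·ft.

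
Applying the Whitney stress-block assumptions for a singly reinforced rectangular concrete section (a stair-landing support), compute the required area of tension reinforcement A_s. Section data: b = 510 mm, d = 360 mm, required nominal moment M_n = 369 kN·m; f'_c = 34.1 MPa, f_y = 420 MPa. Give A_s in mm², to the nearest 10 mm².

With M_n = 0.85 f'_c a b (d − a/2), solve the quadratic for a:
a = d − √(d² − 2M_n/(0.85 f'_c b)) = 360 − √(360² − 2 × 369×10⁶/(0.85 × 34.1 × 510)) = 77.73 mm.
A_s = 0.85 f'_c a b / f_y = 0.85 × 34.1 × 77.73 × 510 / 420 = 2735.8 mm².

A_s ≈ 2740 mm²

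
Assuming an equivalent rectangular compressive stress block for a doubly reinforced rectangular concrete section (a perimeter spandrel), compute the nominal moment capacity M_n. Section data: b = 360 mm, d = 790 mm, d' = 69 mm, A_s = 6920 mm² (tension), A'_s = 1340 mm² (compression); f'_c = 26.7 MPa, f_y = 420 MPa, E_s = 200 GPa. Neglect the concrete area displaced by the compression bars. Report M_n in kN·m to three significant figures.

Assume both tension and compression steel yield.
Net tension couple steel: A_s − A'_s = 5580 mm².
a = (A_s − A'_s) f_y / (0.85 f'_c b) = 2343600/(0.85 × 26.7 × 360) = 286.85 mm.
c = a/β₁ = 286.85/0.85 = 337.47 mm; ε'_s = 0.003(c − d')/c = 0.0024 ≥ f_y/E_s = 0.0021, so compression steel does yield.
M_n = (A_s − A'_s) f_y (d − a/2) + A'_s f_y (d − d') = [2343600 × (790 − 143.425) + 562800 × (790 − 69)] × 10⁻⁶ = 1515.31 + 405.78 = 1921.09 kN·m.

M_n ≈ 1920 kN·m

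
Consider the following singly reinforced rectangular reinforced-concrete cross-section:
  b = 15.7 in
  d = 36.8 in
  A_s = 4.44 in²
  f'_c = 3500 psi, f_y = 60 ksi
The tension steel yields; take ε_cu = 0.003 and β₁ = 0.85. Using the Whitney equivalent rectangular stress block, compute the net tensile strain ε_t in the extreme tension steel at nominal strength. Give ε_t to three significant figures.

ε_t ≈ 0.0135

a = A_s f_y/(0.85 f'_c b) = 5.704 in.
β₁ = 0.85, so c = a/β₁ = 5.704/0.85 = 6.711 in.
From the linear strain diagram with ε_cu = 0.003: ε_t = 0.003 (d − c)/c = 0.003 × (36.8 − 6.711)/6.711 = 0.0135.
Since ε_t ≥ 0.005, the section is tension-controlled.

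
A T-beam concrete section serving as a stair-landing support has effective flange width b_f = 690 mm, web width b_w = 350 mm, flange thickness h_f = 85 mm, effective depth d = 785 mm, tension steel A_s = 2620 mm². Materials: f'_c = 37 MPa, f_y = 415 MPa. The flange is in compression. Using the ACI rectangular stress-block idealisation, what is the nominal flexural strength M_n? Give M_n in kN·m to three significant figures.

M_n ≈ 826 kN·m

Tension: T = A_s f_y = 2620 × 415 = 1087300 N.
Try a within the flange: a = T/(0.85 f'_c b_f) = 1087300/(0.85 × 37 × 690) = 50.10 mm.
Since a = 50.10 ≤ h_f = 85 mm, the stress block lies entirely in the flange; analyse as a rectangular beam of width b_f.
M_n = T(d − a/2) = 1087300 × (785 − 25.05) = 826.29 × 10⁶ N·mm.
M_n = 826.29 kN·m.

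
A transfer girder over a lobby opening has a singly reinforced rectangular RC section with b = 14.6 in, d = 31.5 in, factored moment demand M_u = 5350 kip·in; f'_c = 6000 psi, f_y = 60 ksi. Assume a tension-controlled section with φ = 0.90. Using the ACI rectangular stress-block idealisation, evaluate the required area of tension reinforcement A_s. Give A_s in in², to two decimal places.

A_s ≈ 3.28 in²

M_n = M_u/φ = 5350/0.90 = 5944.44 kip·in.
From M_n = 0.85 f'_c a b (d − a/2):
a = d − √(d² − 2M_n/(0.85 f'_c b)) = 31.5 − √(31.5² − 2 × 5944.44/(0.85 × 6 × 14.6)) = 2.646 in.
A_s = 0.85 f'_c a b / f_y = 0.85 × 6 × 2.646 × 14.6 / 60 = 3.284 in².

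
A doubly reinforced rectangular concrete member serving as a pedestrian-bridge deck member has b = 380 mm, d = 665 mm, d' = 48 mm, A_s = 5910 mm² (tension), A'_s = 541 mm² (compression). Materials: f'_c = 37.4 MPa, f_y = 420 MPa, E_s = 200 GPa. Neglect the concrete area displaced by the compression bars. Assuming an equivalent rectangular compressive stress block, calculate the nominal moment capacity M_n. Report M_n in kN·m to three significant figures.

Assume both tension and compression steel yield.
Net tension couple steel: A_s − A'_s = 5369 mm².
a = (A_s − A'_s) f_y / (0.85 f'_c b) = 2254980/(0.85 × 37.4 × 380) = 186.67 mm.
c = a/β₁ = 186.67/0.783 = 238.40 mm; ε'_s = 0.003(c − d')/c = 0.0024 ≥ f_y/E_s = 0.0021, so compression steel does yield.
M_n = (A_s − A'_s) f_y (d − a/2) + A'_s f_y (d − d') = [2254980 × (665 − 93.335) + 227220 × (665 − 48)] × 10⁻⁶ = 1289.09 + 140.19 = 1429.28 kN·m.

M_n ≈ 1430 kN·m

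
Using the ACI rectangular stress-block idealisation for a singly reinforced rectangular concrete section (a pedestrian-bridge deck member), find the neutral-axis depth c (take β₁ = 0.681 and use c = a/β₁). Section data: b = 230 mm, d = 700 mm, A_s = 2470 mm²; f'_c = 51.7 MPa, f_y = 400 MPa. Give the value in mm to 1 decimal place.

T = A_s f_y = 2470 × 400 = 988000 N = 988 kN.
Setting C = 0.85 f'_c a b equal to T: a = 988000/(0.85 × 51.7 × 230) = 97.751 mm.
With β₁ = 0.681, c = a/β₁ = 97.751/0.681 = 143.5 mm.

c ≈ 143.5 mm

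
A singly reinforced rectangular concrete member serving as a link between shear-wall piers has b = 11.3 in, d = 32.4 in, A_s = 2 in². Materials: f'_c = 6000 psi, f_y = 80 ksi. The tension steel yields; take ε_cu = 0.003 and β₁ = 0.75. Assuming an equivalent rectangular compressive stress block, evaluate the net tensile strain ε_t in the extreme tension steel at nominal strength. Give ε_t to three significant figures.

a = A_s f_y/(0.85 f'_c b) = 2.776 in.
β₁ = 0.75, so c = a/β₁ = 2.776/0.75 = 3.701 in.
From the linear strain diagram with ε_cu = 0.003: ε_t = 0.003 (d − c)/c = 0.003 × (32.4 − 3.701)/3.701 = 0.0233.
Since ε_t ≥ 0.005, the section is tension-controlled.

ε_t ≈ 0.0233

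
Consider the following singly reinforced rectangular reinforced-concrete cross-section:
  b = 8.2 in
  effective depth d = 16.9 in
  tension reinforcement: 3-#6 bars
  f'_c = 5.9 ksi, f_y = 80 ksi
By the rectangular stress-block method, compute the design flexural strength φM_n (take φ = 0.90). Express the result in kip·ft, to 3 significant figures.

φM_n ≈ 124 kip·ft

A_s = 3 × 0.44 = 1.32 in².
T = A_s f_y = 1.32 × 80 = 105.6 kips.
a = T/(0.85 f'_c b) = 105.6/(0.85 × 5.9 × 8.2) = 2.568 in.
M_n = T(d − a/2) = 105.6 × (16.9 − 1.284) = 1649.0 kip·in = 1649.0/12 = 137.42 kip·ft.
φM_n = 0.90 × 137.42 = 123.68 kip·ft.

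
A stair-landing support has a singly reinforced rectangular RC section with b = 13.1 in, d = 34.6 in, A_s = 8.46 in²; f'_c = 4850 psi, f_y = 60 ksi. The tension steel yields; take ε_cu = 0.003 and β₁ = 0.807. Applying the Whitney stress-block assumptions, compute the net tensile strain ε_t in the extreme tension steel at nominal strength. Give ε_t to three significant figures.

ε_t ≈ 0.00591

a = A_s f_y/(0.85 f'_c b) = 9.399 in.
β₁ = 0.807, so c = a/β₁ = 9.399/0.807 = 11.647 in.
From the linear strain diagram with ε_cu = 0.003: ε_t = 0.003 (d − c)/c = 0.003 × (34.6 − 11.647)/11.647 = 0.00591.
Since ε_t ≥ 0.005, the section is tension-controlled.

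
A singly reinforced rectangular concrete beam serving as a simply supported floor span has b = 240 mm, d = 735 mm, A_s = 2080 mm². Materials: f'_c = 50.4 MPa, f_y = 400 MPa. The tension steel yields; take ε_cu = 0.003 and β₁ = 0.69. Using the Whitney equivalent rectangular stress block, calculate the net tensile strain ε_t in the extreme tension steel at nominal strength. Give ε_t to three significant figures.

a = A_s f_y/(0.85 f'_c b) = 80.92 mm.
β₁ = 0.69, so c = a/β₁ = 80.92/0.69 = 117.28 mm.
From the linear strain diagram with ε_cu = 0.003: ε_t = 0.003 (d − c)/c = 0.003 × (735 − 117.28)/117.28 = 0.0158.
Since ε_t ≥ 0.005, the section is tension-controlled.

ε_t ≈ 0.0158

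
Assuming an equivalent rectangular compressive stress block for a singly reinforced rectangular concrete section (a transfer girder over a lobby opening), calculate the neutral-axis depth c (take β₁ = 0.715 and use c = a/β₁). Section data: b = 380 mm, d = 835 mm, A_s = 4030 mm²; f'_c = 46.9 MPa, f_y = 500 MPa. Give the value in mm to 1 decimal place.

c ≈ 186.0 mm

T = A_s f_y = 4030 × 500 = 2015000 N = 2015 kN.
Setting C = 0.85 f'_c a b equal to T: a = 2015000/(0.85 × 46.9 × 380) = 133.015 mm.
With β₁ = 0.715, c = a/β₁ = 133.015/0.715 = 186.0 mm.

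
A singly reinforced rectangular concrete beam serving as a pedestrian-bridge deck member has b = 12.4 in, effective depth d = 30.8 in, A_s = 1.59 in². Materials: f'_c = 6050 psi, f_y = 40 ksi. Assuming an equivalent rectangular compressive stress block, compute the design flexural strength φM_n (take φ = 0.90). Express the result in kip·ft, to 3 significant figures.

T = A_s f_y = 1.59 × 40 = 63.6 kips.
a = T/(0.85 f'_c b) = 63.6/(0.85 × 6.05 × 12.4) = 0.997 in.
M_n = T(d − a/2) = 63.6 × (30.8 − 0.4985) = 1927.2 kip·in = 1927.2/12 = 160.60 kip·ft.
φM_n = 0.90 × 160.60 = 144.54 kip·ft.

φM_n ≈ 145 kip·ft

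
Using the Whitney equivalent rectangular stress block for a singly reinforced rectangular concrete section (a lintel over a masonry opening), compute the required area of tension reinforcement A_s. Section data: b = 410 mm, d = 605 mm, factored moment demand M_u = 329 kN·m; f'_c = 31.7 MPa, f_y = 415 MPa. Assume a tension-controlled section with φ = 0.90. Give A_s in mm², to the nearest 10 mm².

M_n = M_u/φ = 329/0.90 = 365.556 kN·m.
With M_n = 0.85 f'_c a b (d − a/2), solve the quadratic for a:
a = d − √(d² − 2M_n/(0.85 f'_c b)) = 605 − √(605² − 2 × 365.556×10⁶/(0.85 × 31.7 × 410)) = 57.42 mm.
A_s = 0.85 f'_c a b / f_y = 0.85 × 31.7 × 57.42 × 410 / 415 = 1528.5 mm².

A_s ≈ 1530 mm²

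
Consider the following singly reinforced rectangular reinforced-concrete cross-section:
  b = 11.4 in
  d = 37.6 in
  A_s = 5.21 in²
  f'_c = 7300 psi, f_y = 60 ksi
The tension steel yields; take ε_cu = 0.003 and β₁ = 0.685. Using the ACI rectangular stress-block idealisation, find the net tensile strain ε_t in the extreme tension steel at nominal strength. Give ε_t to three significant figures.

a = A_s f_y/(0.85 f'_c b) = 4.419 in.
β₁ = 0.685, so c = a/β₁ = 4.419/0.685 = 6.451 in.
From the linear strain diagram with ε_cu = 0.003: ε_t = 0.003 (d − c)/c = 0.003 × (37.6 − 6.451)/6.451 = 0.0145.
Since ε_t ≥ 0.005, the section is tension-controlled.

ε_t ≈ 0.0145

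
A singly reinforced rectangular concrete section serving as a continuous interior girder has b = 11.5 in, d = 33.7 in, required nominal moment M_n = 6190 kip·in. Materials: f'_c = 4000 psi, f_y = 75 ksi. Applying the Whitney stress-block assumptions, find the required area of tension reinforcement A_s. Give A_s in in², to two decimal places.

A_s ≈ 2.65 in²

From M_n = 0.85 f'_c a b (d − a/2):
a = d − √(d² − 2M_n/(0.85 f'_c b)) = 33.7 − √(33.7² − 2 × 6190/(0.85 × 4 × 11.5)) = 5.081 in.
A_s = 0.85 f'_c a b / f_y = 0.85 × 4 × 5.081 × 11.5 / 75 = 2.649 in².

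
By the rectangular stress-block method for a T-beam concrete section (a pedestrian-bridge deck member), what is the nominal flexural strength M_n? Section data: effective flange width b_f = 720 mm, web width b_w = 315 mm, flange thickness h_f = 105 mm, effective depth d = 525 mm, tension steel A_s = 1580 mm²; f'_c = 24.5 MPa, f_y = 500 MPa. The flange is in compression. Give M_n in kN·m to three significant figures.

M_n ≈ 394 kN·m

Tension: T = A_s f_y = 1580 × 500 = 790000 N.
Try a within the flange: a = T/(0.85 f'_c b_f) = 790000/(0.85 × 24.5 × 720) = 52.69 mm.
Since a = 52.69 ≤ h_f = 105 mm, the stress block lies entirely in the flange; analyse as a rectangular beam of width b_f.
M_n = T(d − a/2) = 790000 × (525 − 26.345) = 393.94 × 10⁶ N·mm.
M_n = 393.94 kN·m.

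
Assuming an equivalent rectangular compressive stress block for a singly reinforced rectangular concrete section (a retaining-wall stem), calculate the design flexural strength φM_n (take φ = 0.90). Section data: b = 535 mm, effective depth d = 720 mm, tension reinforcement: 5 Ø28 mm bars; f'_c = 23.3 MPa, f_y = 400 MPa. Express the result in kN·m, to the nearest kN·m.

φM_n ≈ 734 kN·m

A_s = 5 × 616 = 3080 mm².
T = A_s f_y = 3080 × 400 = 1232000 N = 1232 kN.
From C = T: a = T/(0.85 f'_c b) = 1232000/(0.85 × 23.3 × 535) = 116.27 mm.
M_n = T(d − a/2) = 1232 kN × (720 − 58.135) mm = 815.42 kN·m.
φM_n = 0.90 × 815.42 = 733.88 kN·m.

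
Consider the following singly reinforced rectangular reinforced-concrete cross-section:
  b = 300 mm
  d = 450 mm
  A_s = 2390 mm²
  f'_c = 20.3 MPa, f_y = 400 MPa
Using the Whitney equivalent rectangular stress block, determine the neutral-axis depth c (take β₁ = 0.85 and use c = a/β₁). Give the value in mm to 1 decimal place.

T = A_s f_y = 2390 × 400 = 956000 N = 956 kN.
Setting C = 0.85 f'_c a b equal to T: a = 956000/(0.85 × 20.3 × 300) = 184.681 mm.
With β₁ = 0.85, c = a/β₁ = 184.681/0.85 = 217.3 mm.

c ≈ 217.3 mm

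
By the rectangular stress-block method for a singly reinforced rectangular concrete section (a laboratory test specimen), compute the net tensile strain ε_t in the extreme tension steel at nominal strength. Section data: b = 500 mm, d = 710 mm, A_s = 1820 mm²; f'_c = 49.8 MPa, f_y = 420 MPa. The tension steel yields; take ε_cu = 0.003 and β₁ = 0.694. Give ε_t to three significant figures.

a = A_s f_y/(0.85 f'_c b) = 36.12 mm.
β₁ = 0.694, so c = a/β₁ = 36.12/0.694 = 52.05 mm.
From the linear strain diagram with ε_cu = 0.003: ε_t = 0.003 (d − c)/c = 0.003 × (710 − 52.05)/52.05 = 0.0379.
Since ε_t ≥ 0.005, the section is tension-controlled.

ε_t ≈ 0.0379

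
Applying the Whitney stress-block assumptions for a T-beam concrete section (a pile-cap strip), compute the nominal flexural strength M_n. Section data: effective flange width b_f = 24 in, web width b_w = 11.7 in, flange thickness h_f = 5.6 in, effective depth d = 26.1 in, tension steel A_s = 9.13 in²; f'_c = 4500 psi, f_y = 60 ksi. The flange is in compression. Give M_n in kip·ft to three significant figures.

Tension: T = A_s f_y = 9.13 × 60 = 547.8 kips.
Try a within the flange: a = T/(0.85 f'_c b_f) = 547.8/(0.85 × 4.5 × 24) = 5.967 in.
a = 5.967 > h_f = 5.6 in: the block extends into the web. Split into flange-overhang and web parts.
C_f = 0.85 f'_c (b_f − b_w) h_f = 0.85 × 4.5 × (24 − 11.7) × 5.6 = 263.5 kips.
Remaining web compression depth: a_w = (T − C_f)/(0.85 f'_c b_w) = (547.8 − 263.5)/(0.85 × 4.5 × 11.7) = 6.353 in.
M_n = C_f(d − h_f/2) + (T − C_f)(d − a_w/2) = 263.5 × (26.1 − 2.8) + 284.3 × (26.1 − 3.1765) = 6139.6 + 6517.2 = 12656.8 kip·in.
M_n = 12656.8/12 = 1054.73 kip·ft.

M_n ≈ 1050 kip·ft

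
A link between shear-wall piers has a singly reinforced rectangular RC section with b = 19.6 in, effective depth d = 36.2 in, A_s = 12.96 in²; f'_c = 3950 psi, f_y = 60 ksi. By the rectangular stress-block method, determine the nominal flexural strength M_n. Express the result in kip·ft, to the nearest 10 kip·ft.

T = A_s f_y = 12.96 × 60 = 777.6 kips.
a = T/(0.85 f'_c b) = 777.6/(0.85 × 3.95 × 19.6) = 11.816 in.
M_n = T(d − a/2) = 777.6 × (36.2 − 5.908) = 23555.1 kip·in = 23555.1/12 = 1962.93 kip·ft.

M_n ≈ 1960 kip·ft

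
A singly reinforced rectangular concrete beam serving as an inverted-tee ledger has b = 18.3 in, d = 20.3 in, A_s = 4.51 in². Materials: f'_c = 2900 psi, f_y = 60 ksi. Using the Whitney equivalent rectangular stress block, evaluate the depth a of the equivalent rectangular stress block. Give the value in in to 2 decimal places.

a ≈ 6.00 in

T = A_s f_y = 4.51 × 60 = 270.6 kips.
a = T/(0.85 f'_c b) = 270.6/(0.85 × 2.9 × 18.3) = 6.00 in.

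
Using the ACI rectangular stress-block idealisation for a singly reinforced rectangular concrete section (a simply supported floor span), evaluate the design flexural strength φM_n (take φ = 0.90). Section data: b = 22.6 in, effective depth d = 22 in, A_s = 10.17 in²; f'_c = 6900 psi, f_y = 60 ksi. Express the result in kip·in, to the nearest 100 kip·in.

φM_n ≈ 10800 kip·in

T = A_s f_y = 10.17 × 60 = 610.2 kips.
a = T/(0.85 f'_c b) = 610.2/(0.85 × 6.9 × 22.6) = 4.604 in.
M_n = T(d − a/2) = 610.2 × (22 − 2.302) = 12019.7 kip·in.
φM_n = 0.90 × 12019.7 = 10817.7 kip·in.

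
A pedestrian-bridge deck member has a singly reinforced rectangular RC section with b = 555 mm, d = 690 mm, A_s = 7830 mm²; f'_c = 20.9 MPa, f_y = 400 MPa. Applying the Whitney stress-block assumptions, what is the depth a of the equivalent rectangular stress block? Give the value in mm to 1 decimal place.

T = A_s f_y = 7830 × 400 = 3132000 N = 3132 kN.
Setting C = 0.85 f'_c a b equal to T: a = 3132000/(0.85 × 20.9 × 555) = 317.7 mm.

a ≈ 317.7 mm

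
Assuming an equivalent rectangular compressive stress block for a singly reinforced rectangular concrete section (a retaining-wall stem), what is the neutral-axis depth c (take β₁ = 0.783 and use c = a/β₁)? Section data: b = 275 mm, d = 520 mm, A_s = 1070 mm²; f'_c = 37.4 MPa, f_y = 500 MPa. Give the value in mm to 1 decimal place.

T = A_s f_y = 1070 × 500 = 535000 N = 535 kN.
Setting C = 0.85 f'_c a b equal to T: a = 535000/(0.85 × 37.4 × 275) = 61.197 mm.
With β₁ = 0.783, c = a/β₁ = 61.197/0.783 = 78.2 mm.

c ≈ 78.2 mm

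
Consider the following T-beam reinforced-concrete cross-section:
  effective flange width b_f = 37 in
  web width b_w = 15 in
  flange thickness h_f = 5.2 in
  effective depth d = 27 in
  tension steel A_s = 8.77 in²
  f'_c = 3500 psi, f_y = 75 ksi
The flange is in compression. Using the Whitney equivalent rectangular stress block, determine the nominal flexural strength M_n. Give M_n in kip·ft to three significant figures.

Tension: T = A_s f_y = 8.77 × 75 = 657.75 kips.
Try a within the flange: a = T/(0.85 f'_c b_f) = 657.75/(0.85 × 3.5 × 37) = 5.975 in.
a = 5.975 > h_f = 5.2 in: the block extends into the web. Split into flange-overhang and web parts.
C_f = 0.85 f'_c (b_f − b_w) h_f = 0.85 × 3.5 × (37 − 15) × 5.2 = 340.3 kips.
Remaining web compression depth: a_w = (T − C_f)/(0.85 f'_c b_w) = (657.75 − 340.3)/(0.85 × 3.5 × 15) = 7.114 in.
M_n = C_f(d − h_f/2) + (T − C_f)(d − a_w/2) = 340.3 × (27 − 2.6) + 317.45 × (27 − 3.557) = 8303.3 + 7442.0 = 15745.3 kip·in.
M_n = 15745.3/12 = 1312.11 kip·ft.

M_n ≈ 1310 kip·ft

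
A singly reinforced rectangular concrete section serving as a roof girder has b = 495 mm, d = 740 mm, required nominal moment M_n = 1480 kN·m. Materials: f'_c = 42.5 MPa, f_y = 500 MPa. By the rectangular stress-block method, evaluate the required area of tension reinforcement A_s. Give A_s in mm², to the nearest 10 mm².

With M_n = 0.85 f'_c a b (d − a/2), solve the quadratic for a:
a = d − √(d² − 2M_n/(0.85 f'_c b)) = 740 − √(740² − 2 × 1480×10⁶/(0.85 × 42.5 × 495)) = 121.88 mm.
A_s = 0.85 f'_c a b / f_y = 0.85 × 42.5 × 121.88 × 495 / 500 = 4358.9 mm².

A_s ≈ 4360 mm²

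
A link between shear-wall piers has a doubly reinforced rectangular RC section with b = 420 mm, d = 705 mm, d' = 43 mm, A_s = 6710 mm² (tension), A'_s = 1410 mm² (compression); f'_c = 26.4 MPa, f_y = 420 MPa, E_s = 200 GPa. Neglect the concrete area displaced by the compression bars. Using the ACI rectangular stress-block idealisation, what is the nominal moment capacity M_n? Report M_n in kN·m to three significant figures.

M_n ≈ 1700 kN·m

Assume both tension and compression steel yield.
Net tension couple steel: A_s − A'_s = 5300 mm².
a = (A_s − A'_s) f_y / (0.85 f'_c b) = 2226000/(0.85 × 26.4 × 420) = 236.19 mm.
c = a/β₁ = 236.19/0.85 = 277.87 mm; ε'_s = 0.003(c − d')/c = 0.0025 ≥ f_y/E_s = 0.0021, so compression steel does yield.
M_n = (A_s − A'_s) f_y (d − a/2) + A'_s f_y (d − d') = [2226000 × (705 − 118.095) + 592200 × (705 − 43)] × 10⁻⁶ = 1306.45 + 392.04 = 1698.49 kN·m.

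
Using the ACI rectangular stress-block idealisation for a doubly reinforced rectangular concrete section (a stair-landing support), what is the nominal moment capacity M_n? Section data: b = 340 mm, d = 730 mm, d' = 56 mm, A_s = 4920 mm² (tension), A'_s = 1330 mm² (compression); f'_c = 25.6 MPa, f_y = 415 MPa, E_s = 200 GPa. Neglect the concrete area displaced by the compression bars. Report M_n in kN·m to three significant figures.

M_n ≈ 1310 kN·m

Assume both tension and compression steel yield.
Net tension couple steel: A_s − A'_s = 3590 mm².
a = (A_s − A'_s) f_y / (0.85 f'_c b) = 1489850/(0.85 × 25.6 × 340) = 201.37 mm.
c = a/β₁ = 201.37/0.85 = 236.91 mm; ε'_s = 0.003(c − d')/c = 0.0023 ≥ f_y/E_s = 0.0021, so compression steel does yield.
M_n = (A_s − A'_s) f_y (d − a/2) + A'_s f_y (d − d') = [1489850 × (730 − 100.685) + 551950 × (730 − 56)] × 10⁻⁶ = 937.58 + 372.01 = 1309.59 kN·m.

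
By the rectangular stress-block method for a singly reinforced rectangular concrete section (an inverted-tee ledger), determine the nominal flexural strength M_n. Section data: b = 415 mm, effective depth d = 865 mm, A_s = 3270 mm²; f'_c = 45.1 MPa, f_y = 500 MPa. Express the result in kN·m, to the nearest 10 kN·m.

T = A_s f_y = 3270 × 500 = 1635000 N = 1635 kN.
From C = T: a = T/(0.85 f'_c b) = 1635000/(0.85 × 45.1 × 415) = 102.77 mm.
M_n = T(d − a/2) = 1635 kN × (865 − 51.385) mm = 1330.26 kN·m.

M_n ≈ 1330 kN·m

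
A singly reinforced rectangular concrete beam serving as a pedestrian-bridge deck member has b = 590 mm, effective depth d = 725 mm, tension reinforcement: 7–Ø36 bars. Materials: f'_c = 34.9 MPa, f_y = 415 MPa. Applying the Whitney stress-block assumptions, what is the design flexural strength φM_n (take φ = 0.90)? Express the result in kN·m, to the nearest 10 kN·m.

φM_n ≈ 1700 kN·m

A_s = 7 × 1018 = 7126 mm².
T = A_s f_y = 7126 × 415 = 2957290 N = 2957.29 kN.
From C = T: a = T/(0.85 f'_c b) = 2957290/(0.85 × 34.9 × 590) = 168.97 mm.
M_n = T(d − a/2) = 2957.29 kN × (725 − 84.485) mm = 1894.19 kN·m.
φM_n = 0.90 × 1894.19 = 1704.77 kN·m.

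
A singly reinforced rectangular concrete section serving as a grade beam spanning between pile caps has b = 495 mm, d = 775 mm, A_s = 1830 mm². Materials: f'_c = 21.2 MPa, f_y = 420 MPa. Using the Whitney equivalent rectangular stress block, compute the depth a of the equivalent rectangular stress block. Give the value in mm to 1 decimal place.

T = A_s f_y = 1830 × 420 = 768600 N = 768.6 kN.
Setting C = 0.85 f'_c a b equal to T: a = 768600/(0.85 × 21.2 × 495) = 86.2 mm.

a ≈ 86.2 mm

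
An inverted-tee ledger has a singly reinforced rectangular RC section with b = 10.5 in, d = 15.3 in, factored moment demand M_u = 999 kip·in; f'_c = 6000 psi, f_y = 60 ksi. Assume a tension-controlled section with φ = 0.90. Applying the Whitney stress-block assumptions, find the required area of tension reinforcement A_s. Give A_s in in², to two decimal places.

A_s ≈ 1.27 in²

M_n = M_u/φ = 999/0.90 = 1110 kip·in.
From M_n = 0.85 f'_c a b (d − a/2):
a = d − √(d² − 2M_n/(0.85 f'_c b)) = 15.3 − √(15.3² − 2 × 1110/(0.85 × 6 × 10.5)) = 1.421 in.
A_s = 0.85 f'_c a b / f_y = 0.85 × 6 × 1.421 × 10.5 / 60 = 1.268 in².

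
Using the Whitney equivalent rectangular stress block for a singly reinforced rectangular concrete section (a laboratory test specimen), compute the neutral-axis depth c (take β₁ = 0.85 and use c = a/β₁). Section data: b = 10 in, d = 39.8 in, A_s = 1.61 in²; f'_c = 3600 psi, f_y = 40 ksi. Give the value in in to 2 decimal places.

T = A_s f_y = 1.61 × 40 = 64.4 kips.
a = T/(0.85 f'_c b) = 64.4/(0.85 × 3.6 × 10) = 2.1046 in.
With β₁ = 0.85, c = a/β₁ = 2.1046/0.85 = 2.48 in.

c ≈ 2.48 in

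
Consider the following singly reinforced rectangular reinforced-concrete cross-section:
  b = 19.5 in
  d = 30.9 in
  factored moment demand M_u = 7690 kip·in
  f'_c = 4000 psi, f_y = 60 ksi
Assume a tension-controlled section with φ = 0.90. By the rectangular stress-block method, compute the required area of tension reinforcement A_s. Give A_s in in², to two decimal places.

A_s ≈ 4.97 in²

M_n = M_u/φ = 7690/0.90 = 8544.44 kip·in.
From M_n = 0.85 f'_c a b (d − a/2):
a = d − √(d² − 2M_n/(0.85 f'_c b)) = 30.9 − √(30.9² − 2 × 8544.44/(0.85 × 4 × 19.5)) = 4.498 in.
A_s = 0.85 f'_c a b / f_y = 0.85 × 4 × 4.498 × 19.5 / 60 = 4.970 in².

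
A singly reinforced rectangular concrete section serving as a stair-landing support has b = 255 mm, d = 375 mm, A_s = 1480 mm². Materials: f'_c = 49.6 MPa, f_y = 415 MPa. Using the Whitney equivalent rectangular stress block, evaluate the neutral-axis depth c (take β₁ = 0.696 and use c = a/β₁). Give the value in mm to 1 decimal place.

c ≈ 82.1 mm

T = A_s f_y = 1480 × 415 = 614200 N = 614.2 kN.
Setting C = 0.85 f'_c a b equal to T: a = 614200/(0.85 × 49.6 × 255) = 57.131 mm.
With β₁ = 0.696, c = a/β₁ = 57.131/0.696 = 82.1 mm.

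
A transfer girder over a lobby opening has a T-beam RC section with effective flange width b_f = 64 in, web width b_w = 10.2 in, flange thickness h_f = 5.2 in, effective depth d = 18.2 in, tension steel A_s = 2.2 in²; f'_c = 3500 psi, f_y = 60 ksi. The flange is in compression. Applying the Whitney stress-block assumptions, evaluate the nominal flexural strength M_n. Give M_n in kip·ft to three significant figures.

Tension: T = A_s f_y = 2.2 × 60 = 132 kips.
Try a within the flange: a = T/(0.85 f'_c b_f) = 132/(0.85 × 3.5 × 64) = 0.693 in.
Since a = 0.693 ≤ h_f = 5.2 in, the stress block lies entirely in the flange; analyse as a rectangular beam of width b_f.
M_n = T(d − a/2) = 132 × (18.2 − 0.3465) = 2356.7 kip·in.
M_n = 2356.7/12 = 196.39 kip·ft.

M_n ≈ 196 kip·ft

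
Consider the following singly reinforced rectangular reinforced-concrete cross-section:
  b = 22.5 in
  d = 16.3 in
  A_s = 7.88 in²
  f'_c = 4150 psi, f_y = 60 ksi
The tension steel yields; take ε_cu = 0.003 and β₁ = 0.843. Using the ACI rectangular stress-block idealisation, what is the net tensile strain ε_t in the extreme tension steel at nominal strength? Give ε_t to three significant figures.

a = A_s f_y/(0.85 f'_c b) = 5.957 in.
β₁ = 0.843, so c = a/β₁ = 5.957/0.843 = 7.066 in.
From the linear strain diagram with ε_cu = 0.003: ε_t = 0.003 (d − c)/c = 0.003 × (16.3 − 7.066)/7.066 = 0.00392.
ε_t < 0.004 — the section is over-reinforced for flexure under ACI limits.

ε_t ≈ 0.00392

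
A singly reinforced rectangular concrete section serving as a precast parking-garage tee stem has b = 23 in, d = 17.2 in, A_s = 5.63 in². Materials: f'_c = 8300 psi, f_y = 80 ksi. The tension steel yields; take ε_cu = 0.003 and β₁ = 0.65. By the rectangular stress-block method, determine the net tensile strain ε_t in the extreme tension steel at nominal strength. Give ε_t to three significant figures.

a = A_s f_y/(0.85 f'_c b) = 2.776 in.
β₁ = 0.65, so c = a/β₁ = 2.776/0.65 = 4.271 in.
From the linear strain diagram with ε_cu = 0.003: ε_t = 0.003 (d − c)/c = 0.003 × (17.2 − 4.271)/4.271 = 0.00908.
Since ε_t ≥ 0.005, the section is tension-controlled.

ε_t ≈ 0.00908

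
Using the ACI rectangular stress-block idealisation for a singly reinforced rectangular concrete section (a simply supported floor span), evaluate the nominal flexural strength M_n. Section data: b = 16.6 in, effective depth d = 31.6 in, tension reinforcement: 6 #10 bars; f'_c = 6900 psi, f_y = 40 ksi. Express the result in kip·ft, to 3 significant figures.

A_s = 6 × 1.27 = 7.62 in².
T = A_s f_y = 7.62 × 40 = 304.8 kips.
a = T/(0.85 f'_c b) = 304.8/(0.85 × 6.9 × 16.6) = 3.131 in.
M_n = T(d − a/2) = 304.8 × (31.6 − 1.5655) = 9154.5 kip·in = 9154.5/12 = 762.88 kip·ft.

M_n ≈ 763 kip·ft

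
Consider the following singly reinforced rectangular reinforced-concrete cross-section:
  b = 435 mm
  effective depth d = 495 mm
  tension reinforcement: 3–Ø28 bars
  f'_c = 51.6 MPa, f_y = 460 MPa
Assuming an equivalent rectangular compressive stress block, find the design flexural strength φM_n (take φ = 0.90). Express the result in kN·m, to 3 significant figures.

A_s = 3 × 616 = 1848 mm².
T = A_s f_y = 1848 × 460 = 850080 N = 850.08 kN.
From C = T: a = T/(0.85 f'_c b) = 850080/(0.85 × 51.6 × 435) = 44.56 mm.
M_n = T(d − a/2) = 850.08 kN × (495 − 22.28) mm = 401.85 kN·m.
φM_n = 0.90 × 401.85 = 361.67 kN·m.

φM_n ≈ 362 kN·m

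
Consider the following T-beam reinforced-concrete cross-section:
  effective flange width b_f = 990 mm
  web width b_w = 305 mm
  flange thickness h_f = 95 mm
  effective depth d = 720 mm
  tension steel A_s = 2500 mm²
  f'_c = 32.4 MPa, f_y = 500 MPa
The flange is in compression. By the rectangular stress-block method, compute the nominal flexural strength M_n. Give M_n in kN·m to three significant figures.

Tension: T = A_s f_y = 2500 × 500 = 1250000 N.
Try a within the flange: a = T/(0.85 f'_c b_f) = 1250000/(0.85 × 32.4 × 990) = 45.85 mm.
Since a = 45.85 ≤ h_f = 95 mm, the stress block lies entirely in the flange; analyse as a rectangular beam of width b_f.
M_n = T(d − a/2) = 1250000 × (720 − 22.925) = 871.34 × 10⁶ N·mm.
M_n = 871.34 kN·m.

M_n ≈ 871 kN·m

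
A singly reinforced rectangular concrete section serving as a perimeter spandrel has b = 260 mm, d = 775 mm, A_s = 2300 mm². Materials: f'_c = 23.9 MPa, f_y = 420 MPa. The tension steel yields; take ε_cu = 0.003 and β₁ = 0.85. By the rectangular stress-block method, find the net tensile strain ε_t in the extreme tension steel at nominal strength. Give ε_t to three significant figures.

ε_t ≈ 0.00781

a = A_s f_y/(0.85 f'_c b) = 182.89 mm.
β₁ = 0.85, so c = a/β₁ = 182.89/0.85 = 215.16 mm.
From the linear strain diagram with ε_cu = 0.003: ε_t = 0.003 (d − c)/c = 0.003 × (775 − 215.16)/215.16 = 0.00781.
Since ε_t ≥ 0.005, the section is tension-controlled.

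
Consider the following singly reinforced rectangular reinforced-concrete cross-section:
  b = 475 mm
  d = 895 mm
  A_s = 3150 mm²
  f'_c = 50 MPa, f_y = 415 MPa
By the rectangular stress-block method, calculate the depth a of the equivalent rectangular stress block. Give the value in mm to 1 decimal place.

a ≈ 64.8 mm

T = A_s f_y = 3150 × 415 = 1307250 N = 1307.25 kN.
Setting C = 0.85 f'_c a b equal to T: a = 1307250/(0.85 × 50 × 475) = 64.8 mm.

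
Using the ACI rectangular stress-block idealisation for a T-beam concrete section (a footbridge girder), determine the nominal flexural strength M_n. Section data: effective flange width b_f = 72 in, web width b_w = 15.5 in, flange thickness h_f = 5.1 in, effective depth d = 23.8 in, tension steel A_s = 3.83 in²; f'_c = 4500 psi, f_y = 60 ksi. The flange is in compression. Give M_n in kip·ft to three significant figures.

Tension: T = A_s f_y = 3.83 × 60 = 229.8 kips.
Try a within the flange: a = T/(0.85 f'_c b_f) = 229.8/(0.85 × 4.5 × 72) = 0.834 in.
Since a = 0.834 ≤ h_f = 5.1 in, the stress block lies entirely in the flange; analyse as a rectangular beam of width b_f.
M_n = T(d − a/2) = 229.8 × (23.8 − 0.417) = 5373.4 kip·in.
M_n = 5373.4/12 = 447.78 kip·ft.

M_n ≈ 448 kip·ft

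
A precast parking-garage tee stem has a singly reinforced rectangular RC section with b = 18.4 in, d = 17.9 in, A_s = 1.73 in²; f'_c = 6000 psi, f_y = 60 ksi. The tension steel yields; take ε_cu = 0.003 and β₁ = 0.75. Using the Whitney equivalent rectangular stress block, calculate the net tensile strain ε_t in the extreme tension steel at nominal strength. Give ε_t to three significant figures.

ε_t ≈ 0.0334

a = A_s f_y/(0.85 f'_c b) = 1.106 in.
β₁ = 0.75, so c = a/β₁ = 1.106/0.75 = 1.475 in.
From the linear strain diagram with ε_cu = 0.003: ε_t = 0.003 (d − c)/c = 0.003 × (17.9 − 1.475)/1.475 = 0.0334.
Since ε_t ≥ 0.005, the section is tension-controlled.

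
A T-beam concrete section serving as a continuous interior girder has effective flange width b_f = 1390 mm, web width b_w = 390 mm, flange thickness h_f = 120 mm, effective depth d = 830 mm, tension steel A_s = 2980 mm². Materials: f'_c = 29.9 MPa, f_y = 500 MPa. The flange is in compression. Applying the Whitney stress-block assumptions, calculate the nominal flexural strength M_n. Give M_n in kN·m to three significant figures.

M_n ≈ 1210 kN·m

Tension: T = A_s f_y = 2980 × 500 = 1490000 N.
Try a within the flange: a = T/(0.85 f'_c b_f) = 1490000/(0.85 × 29.9 × 1390) = 42.18 mm.
Since a = 42.18 ≤ h_f = 120 mm, the stress block lies entirely in the flange; analyse as a rectangular beam of width b_f.
M_n = T(d − a/2) = 1490000 × (830 − 21.09) = 1205.28 × 10⁶ N·mm.
M_n = 1205.28 kN·m.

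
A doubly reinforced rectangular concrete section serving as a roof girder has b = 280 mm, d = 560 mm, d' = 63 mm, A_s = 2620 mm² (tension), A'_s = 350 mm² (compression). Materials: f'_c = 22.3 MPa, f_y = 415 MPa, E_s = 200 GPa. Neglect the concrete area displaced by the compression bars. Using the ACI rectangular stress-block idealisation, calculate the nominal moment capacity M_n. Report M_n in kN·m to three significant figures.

M_n ≈ 516 kN·m

Assume both tension and compression steel yield.
Net tension couple steel: A_s − A'_s = 2270 mm².
a = (A_s − A'_s) f_y / (0.85 f'_c b) = 942050/(0.85 × 22.3 × 280) = 177.50 mm.
c = a/β₁ = 177.50/0.85 = 208.82 mm; ε'_s = 0.003(c − d')/c = 0.0021 ≥ f_y/E_s = 0.0021, so compression steel does yield.
M_n = (A_s − A'_s) f_y (d − a/2) + A'_s f_y (d − d') = [942050 × (560 − 88.75) + 145250 × (560 − 63)] × 10⁻⁶ = 443.94 + 72.19 = 516.13 kN·m.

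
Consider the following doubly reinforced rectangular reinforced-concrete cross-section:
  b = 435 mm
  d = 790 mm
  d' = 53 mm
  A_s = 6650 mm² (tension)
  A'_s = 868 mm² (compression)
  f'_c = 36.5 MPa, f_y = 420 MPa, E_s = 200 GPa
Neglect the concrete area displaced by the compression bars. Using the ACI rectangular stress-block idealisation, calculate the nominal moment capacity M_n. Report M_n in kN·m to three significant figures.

Assume both tension and compression steel yield.
Net tension couple steel: A_s − A'_s = 5782 mm².
a = (A_s − A'_s) f_y / (0.85 f'_c b) = 2428440/(0.85 × 36.5 × 435) = 179.94 mm.
c = a/β₁ = 179.94/0.789 = 228.06 mm; ε'_s = 0.003(c − d')/c = 0.0023 ≥ f_y/E_s = 0.0021, so compression steel does yield.
M_n = (A_s − A'_s) f_y (d − a/2) + A'_s f_y (d − d') = [2428440 × (790 − 89.97) + 364560 × (790 − 53)] × 10⁻⁶ = 1699.98 + 268.68 = 1968.66 kN·m.

M_n ≈ 1970 kN·m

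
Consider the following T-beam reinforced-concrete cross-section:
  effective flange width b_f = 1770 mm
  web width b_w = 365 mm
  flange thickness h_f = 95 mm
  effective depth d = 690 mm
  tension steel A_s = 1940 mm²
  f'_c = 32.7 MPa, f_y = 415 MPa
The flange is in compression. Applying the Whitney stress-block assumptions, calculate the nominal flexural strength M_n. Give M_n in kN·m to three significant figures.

Tension: T = A_s f_y = 1940 × 415 = 805100 N.
Try a within the flange: a = T/(0.85 f'_c b_f) = 805100/(0.85 × 32.7 × 1770) = 16.36 mm.
Since a = 16.36 ≤ h_f = 95 mm, the stress block lies entirely in the flange; analyse as a rectangular beam of width b_f.
M_n = T(d − a/2) = 805100 × (690 − 8.18) = 548.93 × 10⁶ N·mm.
M_n = 548.93 kN·m.

M_n ≈ 549 kN·m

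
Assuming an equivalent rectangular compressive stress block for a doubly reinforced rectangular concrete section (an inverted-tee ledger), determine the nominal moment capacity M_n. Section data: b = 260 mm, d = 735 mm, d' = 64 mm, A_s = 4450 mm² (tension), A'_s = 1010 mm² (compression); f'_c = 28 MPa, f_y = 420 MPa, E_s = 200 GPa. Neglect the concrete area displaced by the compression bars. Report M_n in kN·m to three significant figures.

M_n ≈ 1180 kN·m

Assume both tension and compression steel yield.
Net tension couple steel: A_s − A'_s = 3440 mm².
a = (A_s − A'_s) f_y / (0.85 f'_c b) = 1444800/(0.85 × 28 × 260) = 233.48 mm.
c = a/β₁ = 233.48/0.85 = 274.68 mm; ε'_s = 0.003(c − d')/c = 0.0023 ≥ f_y/E_s = 0.0021, so compression steel does yield.
M_n = (A_s − A'_s) f_y (d − a/2) + A'_s f_y (d − d') = [1444800 × (735 − 116.74) + 424200 × (735 − 64)] × 10⁻⁶ = 893.26 + 284.64 = 1177.90 kN·m.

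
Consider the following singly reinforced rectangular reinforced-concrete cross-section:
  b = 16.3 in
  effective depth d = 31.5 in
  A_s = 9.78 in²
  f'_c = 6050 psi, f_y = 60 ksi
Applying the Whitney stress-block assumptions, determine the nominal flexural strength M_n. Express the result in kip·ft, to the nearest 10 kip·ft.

T = A_s f_y = 9.78 × 60 = 586.8 kips.
a = T/(0.85 f'_c b) = 586.8/(0.85 × 6.05 × 16.3) = 7.000 in.
M_n = T(d − a/2) = 586.8 × (31.5 − 3.5) = 16430.4 kip·in = 16430.4/12 = 1369.20 kip·ft.

M_n ≈ 1370 kip·ft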